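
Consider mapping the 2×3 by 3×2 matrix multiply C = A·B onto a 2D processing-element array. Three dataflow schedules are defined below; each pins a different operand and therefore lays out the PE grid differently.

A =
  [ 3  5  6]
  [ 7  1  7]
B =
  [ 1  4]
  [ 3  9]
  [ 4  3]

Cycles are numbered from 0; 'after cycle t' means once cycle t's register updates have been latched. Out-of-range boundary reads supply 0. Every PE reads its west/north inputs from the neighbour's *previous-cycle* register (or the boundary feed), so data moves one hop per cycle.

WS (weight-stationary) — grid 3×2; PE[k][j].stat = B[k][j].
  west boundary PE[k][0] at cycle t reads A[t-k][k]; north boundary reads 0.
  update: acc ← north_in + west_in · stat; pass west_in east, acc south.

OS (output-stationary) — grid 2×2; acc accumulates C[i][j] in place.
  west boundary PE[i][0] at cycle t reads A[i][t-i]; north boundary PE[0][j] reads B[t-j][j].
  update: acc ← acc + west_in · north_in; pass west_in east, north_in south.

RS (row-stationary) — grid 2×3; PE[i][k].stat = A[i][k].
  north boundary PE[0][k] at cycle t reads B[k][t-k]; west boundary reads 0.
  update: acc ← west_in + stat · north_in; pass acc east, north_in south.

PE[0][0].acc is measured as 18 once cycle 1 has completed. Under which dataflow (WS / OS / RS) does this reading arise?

dataflow = OS

Under WS (3×2), PE[0][0]:
  t=0 PE[0][0]: acc=3 h=3 v=3
  t=1 PE[0][0]: acc=7 h=7 v=7
Under OS (2×2), PE[0][0]:
  t=0 PE[0][0]: acc=3 h=3 v=1
  t=1 PE[0][0]: acc=18 h=5 v=3
Under RS (2×3), PE[0][0]:
  t=0 PE[0][0]: acc=3 h=3 v=1
  t=1 PE[0][0]: acc=12 h=12 v=4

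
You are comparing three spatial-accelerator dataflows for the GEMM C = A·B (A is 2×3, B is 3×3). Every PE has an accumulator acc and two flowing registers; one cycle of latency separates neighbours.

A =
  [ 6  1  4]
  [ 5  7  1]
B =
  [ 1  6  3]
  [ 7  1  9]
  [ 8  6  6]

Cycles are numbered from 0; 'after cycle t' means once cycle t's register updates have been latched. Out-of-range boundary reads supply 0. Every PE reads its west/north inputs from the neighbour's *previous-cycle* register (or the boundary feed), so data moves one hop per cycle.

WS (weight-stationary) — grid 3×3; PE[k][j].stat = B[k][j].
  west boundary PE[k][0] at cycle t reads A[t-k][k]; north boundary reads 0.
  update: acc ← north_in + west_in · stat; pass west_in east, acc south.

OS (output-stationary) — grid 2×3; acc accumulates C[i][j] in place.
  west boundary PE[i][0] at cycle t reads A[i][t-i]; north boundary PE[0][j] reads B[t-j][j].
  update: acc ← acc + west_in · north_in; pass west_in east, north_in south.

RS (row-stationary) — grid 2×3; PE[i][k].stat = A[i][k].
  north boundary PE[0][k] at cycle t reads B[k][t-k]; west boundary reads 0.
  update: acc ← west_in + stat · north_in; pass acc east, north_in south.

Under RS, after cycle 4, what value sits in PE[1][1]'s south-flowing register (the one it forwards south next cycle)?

register = 9

RS 2×3: PE[1][1] cycle-by-cycle (with neighbour feeds):
  [0] (0,1) acc=0 (h:0 v:0)
  [0] (1,0) acc=0 (h:0 v:0)
  [0] (1,1) acc=0 (h:0 v:0)
  [1] (0,1) acc=13 (h:13 v:7)
  [1] (1,0) acc=5 (h:5 v:1)
  [1] (1,1) acc=0 (h:0 v:0)
  [2] (0,1) acc=37 (h:37 v:1)
  [2] (1,0) acc=30 (h:30 v:6)
  [2] (1,1) acc=54 (h:54 v:7)
  [3] (0,1) acc=27 (h:27 v:9)
  [3] (1,0) acc=15 (h:15 v:3)
  [3] (1,1) acc=37 (h:37 v:1)
  [4] (0,1) acc=0 (h:0 v:0)
  [4] (1,0) acc=0 (h:0 v:0)
  [4] (1,1) acc=78 (h:78 v:9)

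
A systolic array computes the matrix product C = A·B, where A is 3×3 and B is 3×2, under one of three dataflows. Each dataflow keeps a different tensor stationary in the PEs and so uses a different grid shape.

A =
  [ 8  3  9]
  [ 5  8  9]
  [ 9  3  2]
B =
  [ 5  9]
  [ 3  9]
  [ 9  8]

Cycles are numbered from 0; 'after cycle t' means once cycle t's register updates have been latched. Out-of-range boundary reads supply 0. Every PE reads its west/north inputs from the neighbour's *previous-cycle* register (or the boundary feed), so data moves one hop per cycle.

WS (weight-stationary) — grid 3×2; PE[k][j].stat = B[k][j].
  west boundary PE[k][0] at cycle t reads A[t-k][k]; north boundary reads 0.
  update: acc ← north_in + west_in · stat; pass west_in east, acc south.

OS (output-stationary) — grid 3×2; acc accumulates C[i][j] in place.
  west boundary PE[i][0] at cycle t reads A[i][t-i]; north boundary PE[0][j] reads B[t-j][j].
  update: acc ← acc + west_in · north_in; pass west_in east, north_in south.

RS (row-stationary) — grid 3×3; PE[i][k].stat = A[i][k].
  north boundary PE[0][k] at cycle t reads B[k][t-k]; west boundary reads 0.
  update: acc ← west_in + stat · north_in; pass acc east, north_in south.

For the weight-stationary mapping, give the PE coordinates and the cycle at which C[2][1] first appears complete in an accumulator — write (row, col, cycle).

WS: C[2][1] accumulates in PE[2][1]:
  [0] (2,1) acc=0 (h:0 v:0)
  [1] (2,1) acc=0 (h:0 v:0)
  [2] (2,1) acc=0 (h:0 v:0)
  [3] (2,1) acc=171 (h:9 v:171)
  [4] (2,1) acc=189 (h:9 v:189)
  [5] (2,1) acc=124 (h:2 v:124)

(row, col, cycle) = (2, 1, 5)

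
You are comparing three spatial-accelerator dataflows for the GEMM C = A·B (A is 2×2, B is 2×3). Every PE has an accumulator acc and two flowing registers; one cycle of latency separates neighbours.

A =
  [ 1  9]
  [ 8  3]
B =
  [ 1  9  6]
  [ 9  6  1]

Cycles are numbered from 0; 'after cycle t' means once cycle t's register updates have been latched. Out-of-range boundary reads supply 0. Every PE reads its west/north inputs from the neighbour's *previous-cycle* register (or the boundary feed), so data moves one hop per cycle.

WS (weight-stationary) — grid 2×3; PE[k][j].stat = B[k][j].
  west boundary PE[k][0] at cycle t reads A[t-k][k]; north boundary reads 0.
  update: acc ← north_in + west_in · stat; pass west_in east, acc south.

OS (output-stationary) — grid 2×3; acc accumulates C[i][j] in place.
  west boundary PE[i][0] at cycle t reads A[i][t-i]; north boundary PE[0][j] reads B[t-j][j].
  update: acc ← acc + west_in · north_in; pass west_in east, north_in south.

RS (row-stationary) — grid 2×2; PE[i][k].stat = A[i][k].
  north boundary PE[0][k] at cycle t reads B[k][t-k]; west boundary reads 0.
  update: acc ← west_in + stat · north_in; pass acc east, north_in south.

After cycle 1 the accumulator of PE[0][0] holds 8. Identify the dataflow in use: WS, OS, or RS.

WS [2×3] PE[0][0] across cycles:
  0: (0,0).acc=1  regs=<1,1>
  1: (0,0).acc=8  regs=<8,8>
OS [2×3] PE[0][0] across cycles:
  0: (0,0).acc=1  regs=<1,1>
  1: (0,0).acc=82  regs=<9,9>
RS [2×2] PE[0][0] across cycles:
  0: (0,0).acc=1  regs=<1,1>
  1: (0,0).acc=9  regs=<9,9>

dataflow = WS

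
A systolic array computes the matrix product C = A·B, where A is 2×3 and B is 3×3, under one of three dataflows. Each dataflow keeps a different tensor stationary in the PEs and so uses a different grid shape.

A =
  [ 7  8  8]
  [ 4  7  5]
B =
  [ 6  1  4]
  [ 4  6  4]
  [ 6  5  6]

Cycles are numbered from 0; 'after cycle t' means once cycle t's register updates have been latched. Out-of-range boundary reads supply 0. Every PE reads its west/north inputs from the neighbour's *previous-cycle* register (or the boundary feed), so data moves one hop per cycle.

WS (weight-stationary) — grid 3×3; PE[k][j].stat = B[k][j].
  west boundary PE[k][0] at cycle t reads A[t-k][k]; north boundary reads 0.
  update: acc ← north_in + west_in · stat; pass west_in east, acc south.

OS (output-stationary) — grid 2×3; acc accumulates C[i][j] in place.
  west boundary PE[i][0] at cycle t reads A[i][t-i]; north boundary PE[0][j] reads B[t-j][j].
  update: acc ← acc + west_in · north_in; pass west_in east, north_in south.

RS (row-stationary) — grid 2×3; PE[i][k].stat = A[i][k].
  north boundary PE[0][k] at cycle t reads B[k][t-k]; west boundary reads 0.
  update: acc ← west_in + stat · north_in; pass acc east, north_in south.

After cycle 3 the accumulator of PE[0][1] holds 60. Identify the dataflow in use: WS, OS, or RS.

— WS: 3×3; PE[0][1] trace:
  t=0 PE[0][1]: acc=0 h=0 v=0
  t=1 PE[0][1]: acc=7 h=7 v=7
  t=2 PE[0][1]: acc=4 h=4 v=4
  t=3 PE[0][1]: acc=0 h=0 v=0
— OS: 2×3; PE[0][1] trace:
  t=0 PE[0][1]: acc=0 h=0 v=0
  t=1 PE[0][1]: acc=7 h=7 v=1
  t=2 PE[0][1]: acc=55 h=8 v=6
  t=3 PE[0][1]: acc=95 h=8 v=5
— RS: 2×3; PE[0][1] trace:
  t=0 PE[0][1]: acc=0 h=0 v=0
  t=1 PE[0][1]: acc=74 h=74 v=4
  t=2 PE[0][1]: acc=55 h=55 v=6
  t=3 PE[0][1]: acc=60 h=60 v=4

dataflow = RS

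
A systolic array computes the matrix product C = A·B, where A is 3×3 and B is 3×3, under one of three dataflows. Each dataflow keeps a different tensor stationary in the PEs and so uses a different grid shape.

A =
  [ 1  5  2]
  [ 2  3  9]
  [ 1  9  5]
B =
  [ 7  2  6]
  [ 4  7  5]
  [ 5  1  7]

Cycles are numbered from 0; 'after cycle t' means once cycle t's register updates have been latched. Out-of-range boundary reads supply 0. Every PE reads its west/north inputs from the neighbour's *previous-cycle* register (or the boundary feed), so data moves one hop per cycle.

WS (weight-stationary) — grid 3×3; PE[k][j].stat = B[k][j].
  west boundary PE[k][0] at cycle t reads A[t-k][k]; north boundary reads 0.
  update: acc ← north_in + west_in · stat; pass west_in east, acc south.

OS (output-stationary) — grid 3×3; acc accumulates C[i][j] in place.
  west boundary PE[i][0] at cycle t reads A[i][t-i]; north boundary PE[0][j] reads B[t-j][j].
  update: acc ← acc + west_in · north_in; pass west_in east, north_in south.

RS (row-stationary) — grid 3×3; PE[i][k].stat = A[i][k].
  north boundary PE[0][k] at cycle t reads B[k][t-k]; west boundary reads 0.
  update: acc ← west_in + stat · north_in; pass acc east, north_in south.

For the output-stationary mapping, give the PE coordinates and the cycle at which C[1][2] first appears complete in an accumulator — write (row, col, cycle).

(row, col, cycle) = (1, 2, 5)

OS — PE[1][2] is where C[1][2] collects:
  c0 r1c2: 0 / 0 / 0
  c1 r1c2: 0 / 0 / 0
  c2 r1c2: 0 / 0 / 0
  c3 r1c2: 12 / 2 / 6
  c4 r1c2: 27 / 3 / 5
  c5 r1c2: 90 / 9 / 7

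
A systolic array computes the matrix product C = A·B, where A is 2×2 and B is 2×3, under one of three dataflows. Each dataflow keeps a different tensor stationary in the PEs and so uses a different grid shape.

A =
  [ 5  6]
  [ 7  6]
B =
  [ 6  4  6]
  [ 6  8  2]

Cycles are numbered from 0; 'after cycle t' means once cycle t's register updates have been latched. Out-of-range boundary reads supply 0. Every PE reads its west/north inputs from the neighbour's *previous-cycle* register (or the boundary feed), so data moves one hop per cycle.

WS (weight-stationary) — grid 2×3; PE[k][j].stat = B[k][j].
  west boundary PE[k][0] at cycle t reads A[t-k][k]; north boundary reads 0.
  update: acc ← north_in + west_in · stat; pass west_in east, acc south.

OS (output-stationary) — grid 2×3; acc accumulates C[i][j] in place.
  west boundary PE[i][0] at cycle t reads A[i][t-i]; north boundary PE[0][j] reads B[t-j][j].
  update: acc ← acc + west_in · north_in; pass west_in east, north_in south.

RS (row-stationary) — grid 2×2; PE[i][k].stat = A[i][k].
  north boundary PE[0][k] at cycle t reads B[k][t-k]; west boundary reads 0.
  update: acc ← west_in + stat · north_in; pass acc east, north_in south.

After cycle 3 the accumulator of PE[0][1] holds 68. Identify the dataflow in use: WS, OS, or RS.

Under WS (2×3), PE[0][1]:
  after 0 — PE[0][1] acc=0, pass-E 0, pass-S 0
  after 1 — PE[0][1] acc=20, pass-E 5, pass-S 20
  after 2 — PE[0][1] acc=28, pass-E 7, pass-S 28
  after 3 — PE[0][1] acc=0, pass-E 0, pass-S 0
Under OS (2×3), PE[0][1]:
  after 0 — PE[0][1] acc=0, pass-E 0, pass-S 0
  after 1 — PE[0][1] acc=20, pass-E 5, pass-S 4
  after 2 — PE[0][1] acc=68, pass-E 6, pass-S 8
  after 3 — PE[0][1] acc=68, pass-E 0, pass-S 0
Under RS (2×2), PE[0][1]:
  after 0 — PE[0][1] acc=0, pass-E 0, pass-S 0
  after 1 — PE[0][1] acc=66, pass-E 66, pass-S 6
  after 2 — PE[0][1] acc=68, pass-E 68, pass-S 8
  after 3 — PE[0][1] acc=42, pass-E 42, pass-S 2

dataflow = OS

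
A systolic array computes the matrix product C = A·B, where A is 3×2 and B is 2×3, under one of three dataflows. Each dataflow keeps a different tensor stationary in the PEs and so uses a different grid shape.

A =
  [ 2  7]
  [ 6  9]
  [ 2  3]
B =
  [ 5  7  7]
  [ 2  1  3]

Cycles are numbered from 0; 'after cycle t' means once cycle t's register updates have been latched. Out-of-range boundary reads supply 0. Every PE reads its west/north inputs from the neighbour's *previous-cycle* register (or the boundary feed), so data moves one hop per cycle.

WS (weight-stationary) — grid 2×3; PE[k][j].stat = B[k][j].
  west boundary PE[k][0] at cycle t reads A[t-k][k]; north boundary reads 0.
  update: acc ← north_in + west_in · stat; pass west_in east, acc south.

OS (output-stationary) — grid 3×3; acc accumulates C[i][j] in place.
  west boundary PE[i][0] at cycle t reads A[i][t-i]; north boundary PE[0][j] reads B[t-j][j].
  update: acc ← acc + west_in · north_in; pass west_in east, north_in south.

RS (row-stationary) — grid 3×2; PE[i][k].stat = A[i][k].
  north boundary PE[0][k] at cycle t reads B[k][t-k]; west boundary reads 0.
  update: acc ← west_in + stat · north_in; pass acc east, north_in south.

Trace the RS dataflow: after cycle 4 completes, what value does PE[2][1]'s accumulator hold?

RS 3×2: PE[2][1] cycle-by-cycle (with neighbour feeds):
  0: (1,1).acc=0  regs=<0,0>
  0: (2,0).acc=0  regs=<0,0>
  0: (2,1).acc=0  regs=<0,0>
  1: (1,1).acc=0  regs=<0,0>
  1: (2,0).acc=0  regs=<0,0>
  1: (2,1).acc=0  regs=<0,0>
  2: (1,1).acc=48  regs=<48,2>
  2: (2,0).acc=10  regs=<10,5>
  2: (2,1).acc=0  regs=<0,0>
  3: (1,1).acc=51  regs=<51,1>
  3: (2,0).acc=14  regs=<14,7>
  3: (2,1).acc=16  regs=<16,2>
  4: (1,1).acc=69  regs=<69,3>
  4: (2,0).acc=14  regs=<14,7>
  4: (2,1).acc=17  regs=<17,1>

PE[2][1].acc = 17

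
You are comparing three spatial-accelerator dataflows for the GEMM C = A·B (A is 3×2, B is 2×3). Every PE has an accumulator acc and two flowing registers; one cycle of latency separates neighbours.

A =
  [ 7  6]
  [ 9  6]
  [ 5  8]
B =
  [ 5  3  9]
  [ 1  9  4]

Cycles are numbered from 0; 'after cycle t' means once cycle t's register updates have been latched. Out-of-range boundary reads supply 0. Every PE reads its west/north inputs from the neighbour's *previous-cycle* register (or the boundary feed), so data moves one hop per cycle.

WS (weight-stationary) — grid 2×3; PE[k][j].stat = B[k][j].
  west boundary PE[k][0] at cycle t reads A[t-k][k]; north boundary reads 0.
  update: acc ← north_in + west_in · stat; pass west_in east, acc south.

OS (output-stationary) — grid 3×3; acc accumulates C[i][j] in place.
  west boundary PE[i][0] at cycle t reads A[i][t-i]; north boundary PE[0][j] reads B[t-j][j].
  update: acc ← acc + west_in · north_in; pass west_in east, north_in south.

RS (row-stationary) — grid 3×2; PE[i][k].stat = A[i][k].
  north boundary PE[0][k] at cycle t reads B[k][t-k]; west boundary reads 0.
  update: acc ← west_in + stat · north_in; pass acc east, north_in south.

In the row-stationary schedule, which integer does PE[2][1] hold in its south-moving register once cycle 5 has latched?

RS (3×2). Following PE[2][1] plus its west/north inputs:
  @0  [1,1]  acc 0  |  →0  ↓0
  @0  [2,0]  acc 0  |  →0  ↓0
  @0  [2,1]  acc 0  |  →0  ↓0
  @1  [1,1]  acc 0  |  →0  ↓0
  @1  [2,0]  acc 0  |  →0  ↓0
  @1  [2,1]  acc 0  |  →0  ↓0
  @2  [1,1]  acc 51  |  →51  ↓1
  @2  [2,0]  acc 25  |  →25  ↓5
  @2  [2,1]  acc 0  |  →0  ↓0
  @3  [1,1]  acc 81  |  →81  ↓9
  @3  [2,0]  acc 15  |  →15  ↓3
  @3  [2,1]  acc 33  |  →33  ↓1
  @4  [1,1]  acc 105  |  →105  ↓4
  @4  [2,0]  acc 45  |  →45  ↓9
  @4  [2,1]  acc 87  |  →87  ↓9
  @5  [1,1]  acc 0  |  →0  ↓0
  @5  [2,0]  acc 0  |  →0  ↓0
  @5  [2,1]  acc 77  |  →77  ↓4

register = 4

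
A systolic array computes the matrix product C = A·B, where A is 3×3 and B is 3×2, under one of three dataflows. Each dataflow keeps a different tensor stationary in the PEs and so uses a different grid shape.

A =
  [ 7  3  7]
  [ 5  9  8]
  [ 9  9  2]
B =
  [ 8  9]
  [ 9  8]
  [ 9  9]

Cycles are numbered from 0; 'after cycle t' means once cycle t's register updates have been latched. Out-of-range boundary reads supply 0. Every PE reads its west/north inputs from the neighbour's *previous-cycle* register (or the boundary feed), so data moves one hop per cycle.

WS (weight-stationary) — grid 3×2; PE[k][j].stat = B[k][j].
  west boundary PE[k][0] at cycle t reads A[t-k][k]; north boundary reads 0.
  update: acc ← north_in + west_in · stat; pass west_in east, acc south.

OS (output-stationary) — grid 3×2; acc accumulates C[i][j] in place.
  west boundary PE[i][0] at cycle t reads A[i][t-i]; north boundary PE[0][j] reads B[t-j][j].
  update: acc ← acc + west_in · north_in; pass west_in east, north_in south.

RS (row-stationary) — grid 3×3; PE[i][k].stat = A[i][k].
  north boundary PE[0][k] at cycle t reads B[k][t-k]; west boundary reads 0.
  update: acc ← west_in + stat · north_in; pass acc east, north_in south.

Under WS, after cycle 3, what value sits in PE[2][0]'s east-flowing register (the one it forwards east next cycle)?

register = 8

Tracing WS — 3×2 array, target PE[2][0]:
  t=0 PE[1][0]: acc=0 h=0 v=0
  t=0 PE[2][0]: acc=0 h=0 v=0
  t=1 PE[1][0]: acc=83 h=3 v=83
  t=1 PE[2][0]: acc=0 h=0 v=0
  t=2 PE[1][0]: acc=121 h=9 v=121
  t=2 PE[2][0]: acc=146 h=7 v=146
  t=3 PE[1][0]: acc=153 h=9 v=153
  t=3 PE[2][0]: acc=193 h=8 v=193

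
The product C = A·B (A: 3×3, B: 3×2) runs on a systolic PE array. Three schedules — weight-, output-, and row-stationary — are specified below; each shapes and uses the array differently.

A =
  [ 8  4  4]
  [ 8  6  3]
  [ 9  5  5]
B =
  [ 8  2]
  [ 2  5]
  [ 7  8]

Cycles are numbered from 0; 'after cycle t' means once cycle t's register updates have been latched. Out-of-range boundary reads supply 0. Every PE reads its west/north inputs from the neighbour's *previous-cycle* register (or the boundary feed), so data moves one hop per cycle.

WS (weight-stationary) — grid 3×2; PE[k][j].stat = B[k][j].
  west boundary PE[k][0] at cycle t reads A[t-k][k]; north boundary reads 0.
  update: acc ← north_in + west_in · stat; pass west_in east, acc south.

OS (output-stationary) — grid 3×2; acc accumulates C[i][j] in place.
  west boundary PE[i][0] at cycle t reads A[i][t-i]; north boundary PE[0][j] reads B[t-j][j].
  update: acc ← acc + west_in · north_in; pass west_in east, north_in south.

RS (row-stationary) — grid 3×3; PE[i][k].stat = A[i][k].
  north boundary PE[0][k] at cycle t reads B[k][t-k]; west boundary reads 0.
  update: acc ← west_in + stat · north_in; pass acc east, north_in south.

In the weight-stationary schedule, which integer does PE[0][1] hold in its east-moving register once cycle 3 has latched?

register = 9

WS 3×2: PE[0][1] cycle-by-cycle (with neighbour feeds):
  0: (0,0).acc=64  regs=<8,64>
  0: (0,1).acc=0  regs=<0,0>
  1: (0,0).acc=64  regs=<8,64>
  1: (0,1).acc=16  regs=<8,16>
  2: (0,0).acc=72  regs=<9,72>
  2: (0,1).acc=16  regs=<8,16>
  3: (0,0).acc=0  regs=<0,0>
  3: (0,1).acc=18  regs=<9,18>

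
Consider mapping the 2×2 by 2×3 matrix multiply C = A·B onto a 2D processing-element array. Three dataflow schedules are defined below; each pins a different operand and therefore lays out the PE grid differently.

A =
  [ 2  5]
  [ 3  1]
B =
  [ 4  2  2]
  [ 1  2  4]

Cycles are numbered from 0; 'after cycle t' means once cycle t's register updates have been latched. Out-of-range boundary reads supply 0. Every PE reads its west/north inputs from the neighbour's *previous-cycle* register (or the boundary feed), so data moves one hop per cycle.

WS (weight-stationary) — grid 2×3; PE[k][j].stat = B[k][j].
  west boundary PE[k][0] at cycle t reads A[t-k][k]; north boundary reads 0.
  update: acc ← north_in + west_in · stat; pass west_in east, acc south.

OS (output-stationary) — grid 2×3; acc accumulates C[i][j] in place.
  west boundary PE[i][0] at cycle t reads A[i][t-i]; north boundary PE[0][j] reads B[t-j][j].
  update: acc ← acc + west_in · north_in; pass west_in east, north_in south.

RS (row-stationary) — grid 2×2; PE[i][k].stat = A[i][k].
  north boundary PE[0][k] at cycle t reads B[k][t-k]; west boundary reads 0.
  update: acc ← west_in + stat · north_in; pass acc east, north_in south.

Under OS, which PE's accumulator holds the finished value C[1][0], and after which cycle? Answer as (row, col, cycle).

Under OS, C[1][0] lands at PE[1][0]:
  [0] (1,0) acc=0 (h:0 v:0)
  [1] (1,0) acc=12 (h:3 v:4)
  [2] (1,0) acc=13 (h:1 v:1)

(row, col, cycle) = (1, 0, 2)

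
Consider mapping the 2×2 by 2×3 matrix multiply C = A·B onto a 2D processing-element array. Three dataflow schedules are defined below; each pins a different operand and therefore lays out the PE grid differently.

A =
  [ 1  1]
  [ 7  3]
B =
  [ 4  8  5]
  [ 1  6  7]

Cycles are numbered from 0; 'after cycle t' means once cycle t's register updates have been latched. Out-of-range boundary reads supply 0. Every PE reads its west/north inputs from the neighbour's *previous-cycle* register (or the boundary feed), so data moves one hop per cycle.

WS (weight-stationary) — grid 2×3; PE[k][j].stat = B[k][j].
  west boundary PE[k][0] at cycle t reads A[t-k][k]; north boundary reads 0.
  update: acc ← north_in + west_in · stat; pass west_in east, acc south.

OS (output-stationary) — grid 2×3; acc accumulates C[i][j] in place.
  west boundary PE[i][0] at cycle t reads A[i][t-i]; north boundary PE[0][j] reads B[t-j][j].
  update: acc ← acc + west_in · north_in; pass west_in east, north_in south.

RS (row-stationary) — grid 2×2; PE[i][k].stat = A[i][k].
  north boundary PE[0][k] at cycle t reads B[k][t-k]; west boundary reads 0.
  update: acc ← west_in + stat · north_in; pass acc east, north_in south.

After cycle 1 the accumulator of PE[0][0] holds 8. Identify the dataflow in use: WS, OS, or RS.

dataflow = RS

Under WS (2×3), PE[0][0]:
  cycle 0: PE[0][0] → acc 4, east 1, south 4
  cycle 1: PE[0][0] → acc 28, east 7, south 28
Under OS (2×3), PE[0][0]:
  cycle 0: PE[0][0] → acc 4, east 1, south 4
  cycle 1: PE[0][0] → acc 5, east 1, south 1
Under RS (2×2), PE[0][0]:
  cycle 0: PE[0][0] → acc 4, east 4, south 4
  cycle 1: PE[0][0] → acc 8, east 8, south 8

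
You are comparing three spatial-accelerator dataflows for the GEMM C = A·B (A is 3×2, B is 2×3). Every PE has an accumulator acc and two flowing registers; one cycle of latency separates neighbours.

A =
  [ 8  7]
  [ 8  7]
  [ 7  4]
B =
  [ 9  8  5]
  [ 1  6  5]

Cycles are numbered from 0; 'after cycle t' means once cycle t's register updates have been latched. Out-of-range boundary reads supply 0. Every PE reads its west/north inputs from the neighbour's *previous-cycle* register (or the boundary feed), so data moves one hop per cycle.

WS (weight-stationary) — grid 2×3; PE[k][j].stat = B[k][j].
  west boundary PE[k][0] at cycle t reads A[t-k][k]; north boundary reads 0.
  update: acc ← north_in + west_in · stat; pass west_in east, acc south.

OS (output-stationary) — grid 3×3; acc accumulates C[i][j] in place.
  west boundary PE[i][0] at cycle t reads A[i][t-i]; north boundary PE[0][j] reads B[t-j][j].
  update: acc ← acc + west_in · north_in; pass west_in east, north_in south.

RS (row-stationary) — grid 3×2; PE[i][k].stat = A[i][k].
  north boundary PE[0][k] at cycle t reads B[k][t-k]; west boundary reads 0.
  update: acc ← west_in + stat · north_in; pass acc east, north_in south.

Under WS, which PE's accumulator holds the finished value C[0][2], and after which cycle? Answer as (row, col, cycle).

Under WS, C[0][2] lands at PE[1][2]:
  [0] (1,2) acc=0 (h:0 v:0)
  [1] (1,2) acc=0 (h:0 v:0)
  [2] (1,2) acc=0 (h:0 v:0)
  [3] (1,2) acc=75 (h:7 v:75)

(row, col, cycle) = (1, 2, 3)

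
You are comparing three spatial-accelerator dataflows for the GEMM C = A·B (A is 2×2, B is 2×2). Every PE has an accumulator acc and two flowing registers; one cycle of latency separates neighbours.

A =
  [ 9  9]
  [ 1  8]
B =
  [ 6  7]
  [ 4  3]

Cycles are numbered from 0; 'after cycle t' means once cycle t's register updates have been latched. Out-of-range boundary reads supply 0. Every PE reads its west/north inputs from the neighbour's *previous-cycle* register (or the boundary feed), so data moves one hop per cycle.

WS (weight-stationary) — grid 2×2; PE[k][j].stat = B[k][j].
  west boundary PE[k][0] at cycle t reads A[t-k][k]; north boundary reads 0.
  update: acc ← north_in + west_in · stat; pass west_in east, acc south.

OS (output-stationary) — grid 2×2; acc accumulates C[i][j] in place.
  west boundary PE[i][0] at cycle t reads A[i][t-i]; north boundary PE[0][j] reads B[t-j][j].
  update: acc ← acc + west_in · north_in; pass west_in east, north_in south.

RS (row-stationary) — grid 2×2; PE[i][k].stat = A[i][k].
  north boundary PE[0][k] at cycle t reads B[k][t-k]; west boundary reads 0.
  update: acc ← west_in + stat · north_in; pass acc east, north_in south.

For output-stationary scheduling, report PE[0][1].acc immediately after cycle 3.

Tracing OS — 2×2 array, target PE[0][1]:
  cycle 0: PE[0][0] → acc 54, east 9, south 6
  cycle 0: PE[0][1] → acc 0, east 0, south 0
  cycle 1: PE[0][0] → acc 90, east 9, south 4
  cycle 1: PE[0][1] → acc 63, east 9, south 7
  cycle 2: PE[0][0] → acc 90, east 0, south 0
  cycle 2: PE[0][1] → acc 90, east 9, south 3
  cycle 3: PE[0][0] → acc 90, east 0, south 0
  cycle 3: PE[0][1] → acc 90, east 0, south 0

PE[0][1].acc = 90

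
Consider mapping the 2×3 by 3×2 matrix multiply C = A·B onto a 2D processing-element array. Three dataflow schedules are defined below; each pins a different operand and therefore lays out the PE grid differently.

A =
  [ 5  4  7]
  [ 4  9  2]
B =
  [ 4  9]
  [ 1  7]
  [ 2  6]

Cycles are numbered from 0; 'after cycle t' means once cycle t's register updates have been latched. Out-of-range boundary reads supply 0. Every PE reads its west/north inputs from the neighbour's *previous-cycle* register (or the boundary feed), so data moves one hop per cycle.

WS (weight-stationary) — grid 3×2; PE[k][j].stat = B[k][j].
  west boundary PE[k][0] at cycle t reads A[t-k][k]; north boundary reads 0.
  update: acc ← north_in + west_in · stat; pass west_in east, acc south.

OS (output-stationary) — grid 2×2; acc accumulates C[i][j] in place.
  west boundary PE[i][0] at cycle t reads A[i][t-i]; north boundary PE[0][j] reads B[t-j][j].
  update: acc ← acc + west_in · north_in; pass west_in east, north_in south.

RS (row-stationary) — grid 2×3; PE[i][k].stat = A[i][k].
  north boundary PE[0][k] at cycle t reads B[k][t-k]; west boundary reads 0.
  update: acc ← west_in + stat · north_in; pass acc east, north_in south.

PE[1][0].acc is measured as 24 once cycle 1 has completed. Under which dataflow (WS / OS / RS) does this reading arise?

dataflow = WS

Under WS (3×2), PE[1][0]:
  0: (1,0).acc=0  regs=<0,0>
  1: (1,0).acc=24  regs=<4,24>
Under OS (2×2), PE[1][0]:
  0: (1,0).acc=0  regs=<0,0>
  1: (1,0).acc=16  regs=<4,4>
Under RS (2×3), PE[1][0]:
  0: (1,0).acc=0  regs=<0,0>
  1: (1,0).acc=16  regs=<16,4>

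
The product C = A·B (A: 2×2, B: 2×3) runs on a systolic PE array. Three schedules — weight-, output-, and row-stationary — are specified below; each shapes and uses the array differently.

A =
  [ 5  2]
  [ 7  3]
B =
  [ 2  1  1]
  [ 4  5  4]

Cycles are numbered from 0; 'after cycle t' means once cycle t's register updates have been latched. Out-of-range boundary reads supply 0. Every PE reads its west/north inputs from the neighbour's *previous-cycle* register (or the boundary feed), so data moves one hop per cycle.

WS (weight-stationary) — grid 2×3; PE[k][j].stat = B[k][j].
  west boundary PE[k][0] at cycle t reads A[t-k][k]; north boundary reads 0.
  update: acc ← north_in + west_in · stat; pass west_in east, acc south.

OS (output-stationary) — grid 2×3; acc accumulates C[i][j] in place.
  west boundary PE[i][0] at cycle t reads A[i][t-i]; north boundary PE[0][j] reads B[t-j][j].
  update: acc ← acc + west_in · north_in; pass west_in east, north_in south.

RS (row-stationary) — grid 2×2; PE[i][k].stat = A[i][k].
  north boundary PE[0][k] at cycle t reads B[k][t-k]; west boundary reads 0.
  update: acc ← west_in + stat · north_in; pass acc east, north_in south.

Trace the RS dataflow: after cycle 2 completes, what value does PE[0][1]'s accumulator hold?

PE[0][1].acc = 15

RS (2×2). Following PE[0][1] plus its west/north inputs:
  step 0 · PE0,0: acc=10; fwd→10 fwd↓2
  step 0 · PE0,1: acc=0; fwd→0 fwd↓0
  step 1 · PE0,0: acc=5; fwd→5 fwd↓1
  step 1 · PE0,1: acc=18; fwd→18 fwd↓4
  step 2 · PE0,0: acc=5; fwd→5 fwd↓1
  step 2 · PE0,1: acc=15; fwd→15 fwd↓5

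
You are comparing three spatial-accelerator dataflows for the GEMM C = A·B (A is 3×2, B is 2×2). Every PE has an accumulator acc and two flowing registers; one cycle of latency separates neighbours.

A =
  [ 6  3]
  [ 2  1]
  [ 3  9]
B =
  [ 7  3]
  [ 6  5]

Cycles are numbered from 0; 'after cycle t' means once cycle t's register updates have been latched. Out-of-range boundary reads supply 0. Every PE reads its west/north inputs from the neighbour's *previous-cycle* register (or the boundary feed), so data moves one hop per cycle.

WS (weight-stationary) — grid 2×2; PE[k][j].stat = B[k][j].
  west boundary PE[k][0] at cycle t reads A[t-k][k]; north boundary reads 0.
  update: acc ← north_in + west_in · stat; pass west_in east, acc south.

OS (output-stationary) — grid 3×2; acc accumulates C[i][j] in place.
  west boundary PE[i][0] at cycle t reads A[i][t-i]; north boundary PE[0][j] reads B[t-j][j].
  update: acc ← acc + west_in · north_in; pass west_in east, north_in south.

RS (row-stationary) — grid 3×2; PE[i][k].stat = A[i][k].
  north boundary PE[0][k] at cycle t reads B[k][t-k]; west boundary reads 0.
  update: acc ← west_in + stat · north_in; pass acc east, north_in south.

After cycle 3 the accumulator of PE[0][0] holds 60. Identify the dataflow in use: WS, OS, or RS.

dataflow = OS

WS (2×2 grid), PE[0][0]:
  step 0 · PE0,0: acc=42; fwd→6 fwd↓42
  step 1 · PE0,0: acc=14; fwd→2 fwd↓14
  step 2 · PE0,0: acc=21; fwd→3 fwd↓21
  step 3 · PE0,0: acc=0; fwd→0 fwd↓0
OS (3×2 grid), PE[0][0]:
  step 0 · PE0,0: acc=42; fwd→6 fwd↓7
  step 1 · PE0,0: acc=60; fwd→3 fwd↓6
  step 2 · PE0,0: acc=60; fwd→0 fwd↓0
  step 3 · PE0,0: acc=60; fwd→0 fwd↓0
RS (3×2 grid), PE[0][0]:
  step 0 · PE0,0: acc=42; fwd→42 fwd↓7
  step 1 · PE0,0: acc=18; fwd→18 fwd↓3
  step 2 · PE0,0: acc=0; fwd→0 fwd↓0
  step 3 · PE0,0: acc=0; fwd→0 fwd↓0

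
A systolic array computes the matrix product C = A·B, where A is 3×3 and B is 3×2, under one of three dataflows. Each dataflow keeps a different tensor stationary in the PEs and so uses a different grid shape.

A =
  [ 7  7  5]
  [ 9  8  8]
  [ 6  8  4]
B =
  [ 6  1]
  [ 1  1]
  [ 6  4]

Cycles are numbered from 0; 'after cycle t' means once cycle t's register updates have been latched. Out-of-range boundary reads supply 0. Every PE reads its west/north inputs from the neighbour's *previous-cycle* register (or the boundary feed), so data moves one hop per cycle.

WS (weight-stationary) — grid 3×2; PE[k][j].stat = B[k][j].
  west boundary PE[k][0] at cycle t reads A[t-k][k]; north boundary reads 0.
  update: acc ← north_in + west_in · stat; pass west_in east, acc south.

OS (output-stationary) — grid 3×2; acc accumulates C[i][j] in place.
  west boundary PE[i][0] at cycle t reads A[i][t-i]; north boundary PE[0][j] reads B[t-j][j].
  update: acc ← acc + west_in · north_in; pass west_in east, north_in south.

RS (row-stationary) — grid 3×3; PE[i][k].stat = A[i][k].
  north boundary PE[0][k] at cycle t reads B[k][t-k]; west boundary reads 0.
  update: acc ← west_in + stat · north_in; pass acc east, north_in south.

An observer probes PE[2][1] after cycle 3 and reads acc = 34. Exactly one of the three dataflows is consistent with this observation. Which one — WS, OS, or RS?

— WS: 3×2; PE[2][1] trace:
  step 0 · PE2,1: acc=0; fwd→0 fwd↓0
  step 1 · PE2,1: acc=0; fwd→0 fwd↓0
  step 2 · PE2,1: acc=0; fwd→0 fwd↓0
  step 3 · PE2,1: acc=34; fwd→5 fwd↓34
— OS: 3×2; PE[2][1] trace:
  step 0 · PE2,1: acc=0; fwd→0 fwd↓0
  step 1 · PE2,1: acc=0; fwd→0 fwd↓0
  step 2 · PE2,1: acc=0; fwd→0 fwd↓0
  step 3 · PE2,1: acc=6; fwd→6 fwd↓1
— RS: 3×3; PE[2][1] trace:
  step 0 · PE2,1: acc=0; fwd→0 fwd↓0
  step 1 · PE2,1: acc=0; fwd→0 fwd↓0
  step 2 · PE2,1: acc=0; fwd→0 fwd↓0
  step 3 · PE2,1: acc=44; fwd→44 fwd↓1

dataflow = WS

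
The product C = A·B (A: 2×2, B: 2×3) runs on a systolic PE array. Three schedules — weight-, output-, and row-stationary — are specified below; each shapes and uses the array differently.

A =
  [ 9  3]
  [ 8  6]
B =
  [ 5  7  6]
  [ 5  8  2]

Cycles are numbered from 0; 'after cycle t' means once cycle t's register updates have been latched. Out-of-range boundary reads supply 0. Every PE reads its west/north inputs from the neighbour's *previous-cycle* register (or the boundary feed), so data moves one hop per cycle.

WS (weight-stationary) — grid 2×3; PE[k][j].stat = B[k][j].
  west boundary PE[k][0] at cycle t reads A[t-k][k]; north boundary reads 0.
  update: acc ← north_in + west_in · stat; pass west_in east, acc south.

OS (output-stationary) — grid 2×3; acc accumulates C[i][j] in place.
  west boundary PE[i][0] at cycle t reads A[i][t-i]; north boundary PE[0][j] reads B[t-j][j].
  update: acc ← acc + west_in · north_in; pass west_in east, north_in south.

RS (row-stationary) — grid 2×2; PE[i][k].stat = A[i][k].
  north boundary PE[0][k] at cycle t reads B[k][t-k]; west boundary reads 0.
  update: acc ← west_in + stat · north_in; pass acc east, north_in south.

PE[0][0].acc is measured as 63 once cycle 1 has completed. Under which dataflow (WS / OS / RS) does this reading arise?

— WS: 2×3; PE[0][0] trace:
  c0 r0c0: 45 / 9 / 45
  c1 r0c0: 40 / 8 / 40
— OS: 2×3; PE[0][0] trace:
  c0 r0c0: 45 / 9 / 5
  c1 r0c0: 60 / 3 / 5
— RS: 2×2; PE[0][0] trace:
  c0 r0c0: 45 / 45 / 5
  c1 r0c0: 63 / 63 / 7

dataflow = RS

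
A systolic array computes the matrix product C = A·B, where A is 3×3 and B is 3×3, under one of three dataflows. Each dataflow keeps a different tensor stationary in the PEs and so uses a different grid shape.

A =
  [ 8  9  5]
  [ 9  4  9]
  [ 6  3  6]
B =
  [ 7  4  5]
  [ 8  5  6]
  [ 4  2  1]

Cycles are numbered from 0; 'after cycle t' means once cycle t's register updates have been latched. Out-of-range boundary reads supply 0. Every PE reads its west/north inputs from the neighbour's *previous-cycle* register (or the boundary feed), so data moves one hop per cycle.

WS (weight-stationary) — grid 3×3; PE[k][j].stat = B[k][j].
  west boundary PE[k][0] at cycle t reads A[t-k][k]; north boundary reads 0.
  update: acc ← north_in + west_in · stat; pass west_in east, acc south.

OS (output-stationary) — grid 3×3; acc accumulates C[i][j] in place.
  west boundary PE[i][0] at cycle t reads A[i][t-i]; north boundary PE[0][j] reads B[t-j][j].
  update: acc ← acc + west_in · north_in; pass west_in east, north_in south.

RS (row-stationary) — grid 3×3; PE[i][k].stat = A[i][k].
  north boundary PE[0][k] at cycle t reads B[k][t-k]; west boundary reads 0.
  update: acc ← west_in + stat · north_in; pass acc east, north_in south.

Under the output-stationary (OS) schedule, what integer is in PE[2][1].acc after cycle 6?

PE[2][1].acc = 51

OS (3×3). Following PE[2][1] plus its west/north inputs:
  t=0 PE[1][1]: acc=0 h=0 v=0
  t=0 PE[2][0]: acc=0 h=0 v=0
  t=0 PE[2][1]: acc=0 h=0 v=0
  t=1 PE[1][1]: acc=0 h=0 v=0
  t=1 PE[2][0]: acc=0 h=0 v=0
  t=1 PE[2][1]: acc=0 h=0 v=0
  t=2 PE[1][1]: acc=36 h=9 v=4
  t=2 PE[2][0]: acc=42 h=6 v=7
  t=2 PE[2][1]: acc=0 h=0 v=0
  t=3 PE[1][1]: acc=56 h=4 v=5
  t=3 PE[2][0]: acc=66 h=3 v=8
  t=3 PE[2][1]: acc=24 h=6 v=4
  t=4 PE[1][1]: acc=74 h=9 v=2
  t=4 PE[2][0]: acc=90 h=6 v=4
  t=4 PE[2][1]: acc=39 h=3 v=5
  t=5 PE[1][1]: acc=74 h=0 v=0
  t=5 PE[2][0]: acc=90 h=0 v=0
  t=5 PE[2][1]: acc=51 h=6 v=2
  t=6 PE[1][1]: acc=74 h=0 v=0
  t=6 PE[2][0]: acc=90 h=0 v=0
  t=6 PE[2][1]: acc=51 h=0 v=0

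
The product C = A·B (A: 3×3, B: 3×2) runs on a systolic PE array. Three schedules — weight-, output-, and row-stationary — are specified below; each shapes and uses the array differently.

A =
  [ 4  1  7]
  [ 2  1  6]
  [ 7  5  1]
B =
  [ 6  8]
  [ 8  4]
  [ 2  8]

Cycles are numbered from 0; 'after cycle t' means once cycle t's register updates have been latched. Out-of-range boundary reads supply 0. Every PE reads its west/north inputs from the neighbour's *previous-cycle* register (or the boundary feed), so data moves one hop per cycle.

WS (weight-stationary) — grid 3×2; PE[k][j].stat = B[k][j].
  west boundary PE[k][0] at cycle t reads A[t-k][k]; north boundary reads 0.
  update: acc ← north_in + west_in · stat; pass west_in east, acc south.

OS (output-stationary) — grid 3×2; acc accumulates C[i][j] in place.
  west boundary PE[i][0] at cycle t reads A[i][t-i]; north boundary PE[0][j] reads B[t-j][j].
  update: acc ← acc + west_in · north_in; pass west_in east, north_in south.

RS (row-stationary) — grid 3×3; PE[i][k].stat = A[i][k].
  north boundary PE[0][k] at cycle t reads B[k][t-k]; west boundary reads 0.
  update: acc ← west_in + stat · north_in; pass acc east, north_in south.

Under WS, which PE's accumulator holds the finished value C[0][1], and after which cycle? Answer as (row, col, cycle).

WS — PE[2][1] is where C[0][1] collects:
  after 0 — PE[2][1] acc=0, pass-E 0, pass-S 0
  after 1 — PE[2][1] acc=0, pass-E 0, pass-S 0
  after 2 — PE[2][1] acc=0, pass-E 0, pass-S 0
  after 3 — PE[2][1] acc=92, pass-E 7, pass-S 92

(row, col, cycle) = (2, 1, 3)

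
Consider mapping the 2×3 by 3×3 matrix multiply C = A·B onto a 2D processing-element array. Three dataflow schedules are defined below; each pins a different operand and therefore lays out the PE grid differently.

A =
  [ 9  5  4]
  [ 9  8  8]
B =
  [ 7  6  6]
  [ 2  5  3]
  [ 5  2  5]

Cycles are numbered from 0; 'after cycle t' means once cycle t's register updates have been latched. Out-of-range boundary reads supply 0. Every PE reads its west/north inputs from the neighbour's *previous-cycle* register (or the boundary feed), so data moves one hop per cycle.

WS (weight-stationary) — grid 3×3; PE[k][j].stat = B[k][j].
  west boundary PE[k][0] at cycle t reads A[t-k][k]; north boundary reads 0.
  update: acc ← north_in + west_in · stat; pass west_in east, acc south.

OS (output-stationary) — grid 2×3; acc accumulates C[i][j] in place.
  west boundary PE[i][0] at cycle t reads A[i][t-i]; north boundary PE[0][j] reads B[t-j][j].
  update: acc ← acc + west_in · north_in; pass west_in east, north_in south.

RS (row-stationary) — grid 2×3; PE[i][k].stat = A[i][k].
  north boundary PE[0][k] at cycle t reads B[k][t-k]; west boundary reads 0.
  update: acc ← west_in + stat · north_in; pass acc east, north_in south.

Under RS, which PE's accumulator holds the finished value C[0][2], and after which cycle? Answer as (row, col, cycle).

RS: C[0][2] accumulates in PE[0][2]:
  step 0 · PE0,2: acc=0; fwd→0 fwd↓0
  step 1 · PE0,2: acc=0; fwd→0 fwd↓0
  step 2 · PE0,2: acc=93; fwd→93 fwd↓5
  step 3 · PE0,2: acc=87; fwd→87 fwd↓2
  step 4 · PE0,2: acc=89; fwd→89 fwd↓5

(row, col, cycle) = (0, 2, 4)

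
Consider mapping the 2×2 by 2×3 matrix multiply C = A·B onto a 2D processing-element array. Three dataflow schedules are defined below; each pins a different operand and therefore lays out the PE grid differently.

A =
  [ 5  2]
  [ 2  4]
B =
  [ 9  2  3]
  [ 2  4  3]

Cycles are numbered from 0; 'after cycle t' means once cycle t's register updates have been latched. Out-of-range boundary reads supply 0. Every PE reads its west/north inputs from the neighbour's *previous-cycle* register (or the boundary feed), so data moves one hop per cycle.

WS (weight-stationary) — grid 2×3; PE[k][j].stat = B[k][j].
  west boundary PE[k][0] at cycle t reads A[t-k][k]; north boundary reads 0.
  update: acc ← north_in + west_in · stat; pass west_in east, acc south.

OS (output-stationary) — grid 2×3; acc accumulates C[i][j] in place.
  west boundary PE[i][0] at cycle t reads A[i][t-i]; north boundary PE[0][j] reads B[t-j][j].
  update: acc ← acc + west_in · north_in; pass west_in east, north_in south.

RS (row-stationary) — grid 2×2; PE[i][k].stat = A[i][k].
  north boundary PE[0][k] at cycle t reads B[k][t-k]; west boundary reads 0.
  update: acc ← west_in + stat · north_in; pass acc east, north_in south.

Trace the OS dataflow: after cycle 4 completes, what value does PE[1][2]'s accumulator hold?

Tracing OS — 2×3 array, target PE[1][2]:
  0: (0,2).acc=0  regs=<0,0>
  0: (1,1).acc=0  regs=<0,0>
  0: (1,2).acc=0  regs=<0,0>
  1: (0,2).acc=0  regs=<0,0>
  1: (1,1).acc=0  regs=<0,0>
  1: (1,2).acc=0  regs=<0,0>
  2: (0,2).acc=15  regs=<5,3>
  2: (1,1).acc=4  regs=<2,2>
  2: (1,2).acc=0  regs=<0,0>
  3: (0,2).acc=21  regs=<2,3>
  3: (1,1).acc=20  regs=<4,4>
  3: (1,2).acc=6  regs=<2,3>
  4: (0,2).acc=21  regs=<0,0>
  4: (1,1).acc=20  regs=<0,0>
  4: (1,2).acc=18  regs=<4,3>

PE[1][2].acc = 18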